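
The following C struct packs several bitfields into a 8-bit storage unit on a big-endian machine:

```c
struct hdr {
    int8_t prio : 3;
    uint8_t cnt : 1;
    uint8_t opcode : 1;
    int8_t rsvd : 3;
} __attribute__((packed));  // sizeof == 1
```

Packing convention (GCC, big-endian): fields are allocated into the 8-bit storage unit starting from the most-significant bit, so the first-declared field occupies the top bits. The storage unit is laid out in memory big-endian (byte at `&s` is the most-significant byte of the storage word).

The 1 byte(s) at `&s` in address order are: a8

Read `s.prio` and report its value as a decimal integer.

-3

[0]=0xa8 (big-endian) → word 0xa8
prio [5+:3] = (word>>5) & 0x7 = 5  ←
cnt [4+:1] = (word>>4) & 0x1 = 0
opcode [3+:1] = (word>>3) & 0x1 = 1
rsvd [0+:3] = (word>>0) & 0x7 = 0
prio signed 3b, MSB=1: 5 - 8 = -3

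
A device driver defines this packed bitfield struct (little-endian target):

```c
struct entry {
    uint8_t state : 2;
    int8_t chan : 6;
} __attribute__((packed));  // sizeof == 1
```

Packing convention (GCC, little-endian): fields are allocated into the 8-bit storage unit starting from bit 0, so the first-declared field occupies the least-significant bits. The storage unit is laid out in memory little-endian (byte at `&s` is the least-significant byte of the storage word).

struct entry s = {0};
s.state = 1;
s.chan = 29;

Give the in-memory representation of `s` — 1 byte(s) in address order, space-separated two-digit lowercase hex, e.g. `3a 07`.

75

state (2b) val=1 bits=0x1 at bit 0: 0x01
chan (6b) val=29 bits=0x1d at bit 2: 0x75
word = 0x75 → little-endian bytes:
  [0]=0x75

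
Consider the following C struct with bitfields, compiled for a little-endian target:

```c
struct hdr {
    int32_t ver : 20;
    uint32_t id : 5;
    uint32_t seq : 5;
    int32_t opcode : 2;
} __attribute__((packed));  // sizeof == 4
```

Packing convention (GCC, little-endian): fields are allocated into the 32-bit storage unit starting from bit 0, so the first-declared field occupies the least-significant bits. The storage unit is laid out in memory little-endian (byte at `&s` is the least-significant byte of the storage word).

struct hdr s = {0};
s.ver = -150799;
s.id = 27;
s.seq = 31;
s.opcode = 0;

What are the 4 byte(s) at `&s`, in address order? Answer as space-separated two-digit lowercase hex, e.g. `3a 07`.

ver:20 = -150799 → 0xdb2f1 << 0 → word 0x000db2f1
id:5 = 27 → 0x1b << 20 → word 0x01bdb2f1
seq:5 = 31 → 0x1f << 25 → word 0x3fbdb2f1
opcode:2 = 0 → 0x0 << 30 → word 0x3fbdb2f1
word = 0x3fbdb2f1 → little-endian bytes:
  [0]=0xf1  [1]=0xb2  [2]=0xbd  [3]=0x3f

f1 b2 bd 3f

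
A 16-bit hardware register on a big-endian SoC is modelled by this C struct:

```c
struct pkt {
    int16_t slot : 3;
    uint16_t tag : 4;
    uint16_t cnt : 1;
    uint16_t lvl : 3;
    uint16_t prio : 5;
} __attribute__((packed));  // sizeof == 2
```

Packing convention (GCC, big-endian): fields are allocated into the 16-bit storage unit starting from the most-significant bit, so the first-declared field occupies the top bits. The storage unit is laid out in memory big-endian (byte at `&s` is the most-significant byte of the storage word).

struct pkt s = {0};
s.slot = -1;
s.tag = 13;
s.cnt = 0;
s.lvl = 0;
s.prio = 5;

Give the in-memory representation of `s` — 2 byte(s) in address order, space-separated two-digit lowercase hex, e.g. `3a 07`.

fa 05

slot:3 = -1 → 0x7 << 13 → word 0xe000
tag:4 = 13 → 0xd << 9 → word 0xfa00
cnt:1 = 0 → 0x0 << 8 → word 0xfa00
lvl:3 = 0 → 0x0 << 5 → word 0xfa00
prio:5 = 5 → 0x5 << 0 → word 0xfa05
word = 0xfa05 → big-endian bytes:
  [0]=0xfa  [1]=0x05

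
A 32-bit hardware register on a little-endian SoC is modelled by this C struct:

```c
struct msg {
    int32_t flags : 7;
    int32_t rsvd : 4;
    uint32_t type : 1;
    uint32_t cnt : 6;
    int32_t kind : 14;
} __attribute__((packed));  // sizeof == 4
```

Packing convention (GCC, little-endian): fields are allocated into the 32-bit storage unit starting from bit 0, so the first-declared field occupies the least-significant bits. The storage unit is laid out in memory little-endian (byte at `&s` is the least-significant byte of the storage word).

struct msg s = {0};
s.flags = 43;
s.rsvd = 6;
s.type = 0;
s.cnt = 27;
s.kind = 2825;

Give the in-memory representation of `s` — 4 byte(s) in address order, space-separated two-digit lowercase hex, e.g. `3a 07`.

2b b3 25 2c

flags (7b) val=43 bits=0x2b at bit 0: 0x0000002b
rsvd (4b) val=6 bits=0x6 at bit 7: 0x0000032b
type (1b) val=0 bits=0x0 at bit 11: 0x0000032b
cnt (6b) val=27 bits=0x1b at bit 12: 0x0001b32b
kind (14b) val=2825 bits=0xb09 at bit 18: 0x2c25b32b
word = 0x2c25b32b → little-endian bytes:
  [0]=0x2b  [1]=0xb3  [2]=0x25  [3]=0x2c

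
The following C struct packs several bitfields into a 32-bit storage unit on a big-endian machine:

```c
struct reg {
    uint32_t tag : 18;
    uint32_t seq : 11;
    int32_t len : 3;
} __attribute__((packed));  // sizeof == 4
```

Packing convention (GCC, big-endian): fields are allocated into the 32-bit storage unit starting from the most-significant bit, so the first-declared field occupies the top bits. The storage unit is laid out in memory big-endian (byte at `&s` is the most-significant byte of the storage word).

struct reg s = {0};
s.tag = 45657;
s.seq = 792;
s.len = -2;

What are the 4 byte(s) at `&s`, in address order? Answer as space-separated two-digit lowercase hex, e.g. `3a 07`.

tag (18b) val=45657 bits=0xb259 at bit 14: 0x2c964000
seq (11b) val=792 bits=0x318 at bit 3: 0x2c9658c0
len (3b) val=-2 bits=0x6 at bit 0: 0x2c9658c6
word = 0x2c9658c6 → big-endian bytes:
  [0]=0x2c  [1]=0x96  [2]=0x58  [3]=0xc6

2c 96 58 c6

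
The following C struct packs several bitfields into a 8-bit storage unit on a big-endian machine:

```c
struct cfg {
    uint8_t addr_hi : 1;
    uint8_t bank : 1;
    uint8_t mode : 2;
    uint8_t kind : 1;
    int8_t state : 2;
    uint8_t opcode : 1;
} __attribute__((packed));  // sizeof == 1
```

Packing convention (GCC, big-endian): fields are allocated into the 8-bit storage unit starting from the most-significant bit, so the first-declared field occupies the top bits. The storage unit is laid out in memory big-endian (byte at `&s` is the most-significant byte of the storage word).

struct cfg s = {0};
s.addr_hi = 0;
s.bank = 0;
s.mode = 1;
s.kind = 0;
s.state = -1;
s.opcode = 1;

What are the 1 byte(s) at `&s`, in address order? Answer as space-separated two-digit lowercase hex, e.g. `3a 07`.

17

addr_hi:1 = 0 → 0x0 << 7 → word 0x00
bank:1 = 0 → 0x0 << 6 → word 0x00
mode:2 = 1 → 0x1 << 4 → word 0x10
kind:1 = 0 → 0x0 << 3 → word 0x10
state:2 = -1 → 0x3 << 1 → word 0x16
opcode:1 = 1 → 0x1 << 0 → word 0x17
word = 0x17 → big-endian bytes:
  [0]=0x17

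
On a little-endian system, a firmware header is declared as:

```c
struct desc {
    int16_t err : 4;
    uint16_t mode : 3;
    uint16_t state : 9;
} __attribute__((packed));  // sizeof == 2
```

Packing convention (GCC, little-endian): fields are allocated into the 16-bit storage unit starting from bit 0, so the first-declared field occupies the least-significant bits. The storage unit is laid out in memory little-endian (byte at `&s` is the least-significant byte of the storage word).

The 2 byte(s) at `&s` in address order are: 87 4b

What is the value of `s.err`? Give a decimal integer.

7

[0]=0x87 [1]=0x4b (little-endian) → word 0x4b87
err [0+:4] = (word>>0) & 0xf = 7  ←
mode [4+:3] = (word>>4) & 0x7 = 0
state [7+:9] = (word>>7) & 0x1ff = 151
err signed 4b, MSB=0: value = 7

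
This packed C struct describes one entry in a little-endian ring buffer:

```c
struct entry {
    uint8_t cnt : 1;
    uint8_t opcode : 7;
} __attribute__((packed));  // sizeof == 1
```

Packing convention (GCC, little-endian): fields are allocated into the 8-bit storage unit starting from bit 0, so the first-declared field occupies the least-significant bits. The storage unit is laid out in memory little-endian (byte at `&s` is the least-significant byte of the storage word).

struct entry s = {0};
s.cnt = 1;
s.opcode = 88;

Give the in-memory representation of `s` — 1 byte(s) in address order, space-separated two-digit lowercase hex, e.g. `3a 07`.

[0+:1] cnt=1 & 0x1 = 0x1; word=0x01
[1+:7] opcode=88 & 0x7f = 0x58; word=0xb1
word = 0xb1 → little-endian bytes:
  [0]=0xb1

b1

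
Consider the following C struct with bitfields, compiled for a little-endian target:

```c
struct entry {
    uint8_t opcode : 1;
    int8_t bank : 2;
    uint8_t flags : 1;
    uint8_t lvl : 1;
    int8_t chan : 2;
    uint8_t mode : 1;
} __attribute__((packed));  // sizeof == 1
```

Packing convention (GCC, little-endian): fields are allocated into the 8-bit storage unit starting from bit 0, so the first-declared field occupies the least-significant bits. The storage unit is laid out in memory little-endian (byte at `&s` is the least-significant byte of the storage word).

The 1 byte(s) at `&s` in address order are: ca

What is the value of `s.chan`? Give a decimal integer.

[0]=0xca (little-endian) → word 0xca
opcode [0+:1] = (word>>0) & 0x1 = 0
bank [1+:2] = (word>>1) & 0x3 = 1
flags [3+:1] = (word>>3) & 0x1 = 1
lvl [4+:1] = (word>>4) & 0x1 = 0
chan [5+:2] = (word>>5) & 0x3 = 2  ←
mode [7+:1] = (word>>7) & 0x1 = 1
chan signed 2b, MSB=1: 2 - 4 = -2

-2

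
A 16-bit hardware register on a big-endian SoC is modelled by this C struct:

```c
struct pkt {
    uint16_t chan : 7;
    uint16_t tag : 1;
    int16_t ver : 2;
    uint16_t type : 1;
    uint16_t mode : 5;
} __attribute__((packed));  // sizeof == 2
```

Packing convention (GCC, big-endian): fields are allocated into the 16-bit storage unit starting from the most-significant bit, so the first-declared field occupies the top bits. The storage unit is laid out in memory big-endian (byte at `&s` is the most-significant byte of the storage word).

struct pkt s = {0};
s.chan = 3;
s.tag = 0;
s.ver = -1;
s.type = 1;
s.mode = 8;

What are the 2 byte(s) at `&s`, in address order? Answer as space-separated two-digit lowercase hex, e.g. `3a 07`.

06 e8

chan:7 = 3 → 0x3 << 9 → word 0x0600
tag:1 = 0 → 0x0 << 8 → word 0x0600
ver:2 = -1 → 0x3 << 6 → word 0x06c0
type:1 = 1 → 0x1 << 5 → word 0x06e0
mode:5 = 8 → 0x8 << 0 → word 0x06e8
word = 0x06e8 → big-endian bytes:
  [0]=0x06  [1]=0xe8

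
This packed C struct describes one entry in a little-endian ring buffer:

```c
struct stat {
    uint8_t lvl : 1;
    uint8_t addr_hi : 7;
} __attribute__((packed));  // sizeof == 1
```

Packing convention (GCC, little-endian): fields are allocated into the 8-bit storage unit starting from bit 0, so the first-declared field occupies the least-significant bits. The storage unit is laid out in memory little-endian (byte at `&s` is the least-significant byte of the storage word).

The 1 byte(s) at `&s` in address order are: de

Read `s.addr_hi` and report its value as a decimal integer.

111

[0]=0xde (little-endian) → word 0xde
lvl [0+:1] = (word>>0) & 0x1 = 0
addr_hi [1+:7] = (word>>1) & 0x7f = 111  ←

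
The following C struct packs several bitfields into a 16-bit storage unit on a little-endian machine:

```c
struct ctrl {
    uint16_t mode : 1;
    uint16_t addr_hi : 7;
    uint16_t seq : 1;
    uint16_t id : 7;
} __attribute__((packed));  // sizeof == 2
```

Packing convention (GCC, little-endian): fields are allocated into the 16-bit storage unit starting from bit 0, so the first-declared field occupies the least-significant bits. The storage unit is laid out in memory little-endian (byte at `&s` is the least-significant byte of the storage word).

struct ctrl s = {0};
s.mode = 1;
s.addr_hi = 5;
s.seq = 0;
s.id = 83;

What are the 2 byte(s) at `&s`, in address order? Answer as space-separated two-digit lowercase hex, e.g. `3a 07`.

0b a6

mode:1 = 1 → 0x1 << 0 → word 0x0001
addr_hi:7 = 5 → 0x5 << 1 → word 0x000b
seq:1 = 0 → 0x0 << 8 → word 0x000b
id:7 = 83 → 0x53 << 9 → word 0xa60b
word = 0xa60b → little-endian bytes:
  [0]=0x0b  [1]=0xa6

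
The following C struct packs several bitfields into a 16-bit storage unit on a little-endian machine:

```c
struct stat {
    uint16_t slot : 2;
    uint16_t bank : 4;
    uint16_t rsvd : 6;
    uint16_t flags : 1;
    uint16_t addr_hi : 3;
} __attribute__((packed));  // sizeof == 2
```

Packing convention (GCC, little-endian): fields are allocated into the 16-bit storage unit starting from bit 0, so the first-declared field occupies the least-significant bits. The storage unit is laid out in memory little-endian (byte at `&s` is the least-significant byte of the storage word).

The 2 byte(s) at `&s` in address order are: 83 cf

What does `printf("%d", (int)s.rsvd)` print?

[0]=0x83 [1]=0xcf (little-endian) → word 0xcf83
slot:2 @ bit 0 → (0xcf83>>0)&0x3 = 0x3
bank:4 @ bit 2 → (0xcf83>>2)&0xf = 0x0
rsvd:6 @ bit 6 → (0xcf83>>6)&0x3f = 0x3e  ←
flags:1 @ bit 12 → (0xcf83>>12)&0x1 = 0x0
addr_hi:3 @ bit 13 → (0xcf83>>13)&0x7 = 0x6

62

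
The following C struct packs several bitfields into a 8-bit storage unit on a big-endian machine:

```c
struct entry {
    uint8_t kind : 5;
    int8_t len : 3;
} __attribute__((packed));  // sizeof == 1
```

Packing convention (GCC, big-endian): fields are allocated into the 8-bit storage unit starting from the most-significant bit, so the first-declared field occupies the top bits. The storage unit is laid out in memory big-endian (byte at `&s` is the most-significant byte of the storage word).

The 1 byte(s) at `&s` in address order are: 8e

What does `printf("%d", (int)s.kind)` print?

[0]=0x8e (big-endian) → word 0x8e
kind:5 @ bit 3 → (0x8e>>3)&0x1f = 0x11  ←
len:3 @ bit 0 → (0x8e>>0)&0x7 = 0x6

17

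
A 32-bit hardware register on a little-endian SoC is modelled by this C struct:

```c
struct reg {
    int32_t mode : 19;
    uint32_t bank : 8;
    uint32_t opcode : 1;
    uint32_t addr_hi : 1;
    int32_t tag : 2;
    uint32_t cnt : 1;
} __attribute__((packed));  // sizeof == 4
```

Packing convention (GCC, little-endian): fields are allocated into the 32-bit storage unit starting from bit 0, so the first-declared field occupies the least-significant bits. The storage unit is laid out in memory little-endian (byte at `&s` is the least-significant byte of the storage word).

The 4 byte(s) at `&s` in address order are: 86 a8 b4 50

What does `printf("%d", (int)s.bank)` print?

[0]=0x86 [1]=0xa8 [2]=0xb4 [3]=0x50 (little-endian) → word 0x50b4a886
mode [0+:19] = (word>>0) & 0x7ffff = 305286
bank [19+:8] = (word>>19) & 0xff = 22  ←
opcode [27+:1] = (word>>27) & 0x1 = 0
addr_hi [28+:1] = (word>>28) & 0x1 = 1
tag [29+:2] = (word>>29) & 0x3 = 2
cnt [31+:1] = (word>>31) & 0x1 = 0

22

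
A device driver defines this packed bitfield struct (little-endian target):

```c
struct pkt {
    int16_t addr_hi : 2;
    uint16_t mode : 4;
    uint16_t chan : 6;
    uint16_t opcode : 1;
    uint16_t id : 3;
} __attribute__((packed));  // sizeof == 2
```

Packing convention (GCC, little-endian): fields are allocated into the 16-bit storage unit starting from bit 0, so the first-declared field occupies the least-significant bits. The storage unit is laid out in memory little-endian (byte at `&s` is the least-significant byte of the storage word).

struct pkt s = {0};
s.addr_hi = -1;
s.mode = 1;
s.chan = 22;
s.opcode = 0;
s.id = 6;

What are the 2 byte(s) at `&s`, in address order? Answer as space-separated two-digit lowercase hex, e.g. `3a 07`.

addr_hi (2b) val=-1 bits=0x3 at bit 0: 0x0003
mode (4b) val=1 bits=0x1 at bit 2: 0x0007
chan (6b) val=22 bits=0x16 at bit 6: 0x0587
opcode (1b) val=0 bits=0x0 at bit 12: 0x0587
id (3b) val=6 bits=0x6 at bit 13: 0xc587
word = 0xc587 → little-endian bytes:
  [0]=0x87  [1]=0xc5

87 c5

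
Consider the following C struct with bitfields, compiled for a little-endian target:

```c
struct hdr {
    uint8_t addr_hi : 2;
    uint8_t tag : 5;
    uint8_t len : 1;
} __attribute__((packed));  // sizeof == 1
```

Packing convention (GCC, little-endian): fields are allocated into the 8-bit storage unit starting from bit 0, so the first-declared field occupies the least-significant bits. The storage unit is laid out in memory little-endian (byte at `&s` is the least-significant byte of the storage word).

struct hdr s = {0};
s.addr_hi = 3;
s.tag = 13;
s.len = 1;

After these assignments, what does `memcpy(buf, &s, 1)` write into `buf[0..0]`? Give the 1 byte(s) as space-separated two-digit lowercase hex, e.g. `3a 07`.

b7

[0+:2] addr_hi=3 & 0x3 = 0x3; word=0x03
[2+:5] tag=13 & 0x1f = 0xd; word=0x37
[7+:1] len=1 & 0x1 = 0x1; word=0xb7
word = 0xb7 → little-endian bytes:
  [0]=0xb7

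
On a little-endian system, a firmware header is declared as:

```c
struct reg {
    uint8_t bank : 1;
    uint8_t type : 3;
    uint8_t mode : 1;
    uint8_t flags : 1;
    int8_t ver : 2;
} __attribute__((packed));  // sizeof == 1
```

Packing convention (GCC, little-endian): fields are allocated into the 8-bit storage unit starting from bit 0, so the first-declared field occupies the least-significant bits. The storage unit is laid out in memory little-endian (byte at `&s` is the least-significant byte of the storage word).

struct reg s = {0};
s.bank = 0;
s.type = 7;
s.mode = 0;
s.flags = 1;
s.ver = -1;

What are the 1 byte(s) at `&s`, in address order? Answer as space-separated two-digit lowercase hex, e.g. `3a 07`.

ee

bank (1b) val=0 bits=0x0 at bit 0: 0x00
type (3b) val=7 bits=0x7 at bit 1: 0x0e
mode (1b) val=0 bits=0x0 at bit 4: 0x0e
flags (1b) val=1 bits=0x1 at bit 5: 0x2e
ver (2b) val=-1 bits=0x3 at bit 6: 0xee
word = 0xee → little-endian bytes:
  [0]=0xee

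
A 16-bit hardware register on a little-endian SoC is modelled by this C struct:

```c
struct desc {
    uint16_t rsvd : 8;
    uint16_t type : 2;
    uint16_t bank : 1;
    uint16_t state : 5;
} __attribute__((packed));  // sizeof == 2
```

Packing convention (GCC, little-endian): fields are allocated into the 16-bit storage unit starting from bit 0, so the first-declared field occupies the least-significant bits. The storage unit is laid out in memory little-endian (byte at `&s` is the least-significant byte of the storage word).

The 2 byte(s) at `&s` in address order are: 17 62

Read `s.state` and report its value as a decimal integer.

[0]=0x17 [1]=0x62 (little-endian) → word 0x6217
rsvd [0+:8] = (word>>0) & 0xff = 23
type [8+:2] = (word>>8) & 0x3 = 2
bank [10+:1] = (word>>10) & 0x1 = 0
state [11+:5] = (word>>11) & 0x1f = 12  ←

12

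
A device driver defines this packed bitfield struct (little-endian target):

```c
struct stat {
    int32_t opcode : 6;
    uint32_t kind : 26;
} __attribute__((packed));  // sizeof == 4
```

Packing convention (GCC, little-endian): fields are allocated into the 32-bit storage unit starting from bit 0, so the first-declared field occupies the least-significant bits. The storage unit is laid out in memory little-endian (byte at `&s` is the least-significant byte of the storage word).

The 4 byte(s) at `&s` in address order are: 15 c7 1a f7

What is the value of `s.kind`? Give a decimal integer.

[0]=0x15 [1]=0xc7 [2]=0x1a [3]=0xf7 (little-endian) → word 0xf71ac715
opcode:6 @ bit 0 → (0xf71ac715>>0)&0x3f = 0x15
kind:26 @ bit 6 → (0xf71ac715>>6)&0x3ffffff = 0x3dc6b1c  ←

64776988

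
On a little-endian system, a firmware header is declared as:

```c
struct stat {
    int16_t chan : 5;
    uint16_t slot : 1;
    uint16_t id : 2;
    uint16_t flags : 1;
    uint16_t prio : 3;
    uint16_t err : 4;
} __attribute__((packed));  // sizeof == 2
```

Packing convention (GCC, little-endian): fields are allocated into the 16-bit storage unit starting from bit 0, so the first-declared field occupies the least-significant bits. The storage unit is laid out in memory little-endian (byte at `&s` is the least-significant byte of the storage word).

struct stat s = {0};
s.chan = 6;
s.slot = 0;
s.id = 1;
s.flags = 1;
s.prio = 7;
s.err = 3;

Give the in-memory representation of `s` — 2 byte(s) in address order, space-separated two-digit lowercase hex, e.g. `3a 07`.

46 3f

chan (5b) val=6 bits=0x6 at bit 0: 0x0006
slot (1b) val=0 bits=0x0 at bit 5: 0x0006
id (2b) val=1 bits=0x1 at bit 6: 0x0046
flags (1b) val=1 bits=0x1 at bit 8: 0x0146
prio (3b) val=7 bits=0x7 at bit 9: 0x0f46
err (4b) val=3 bits=0x3 at bit 12: 0x3f46
word = 0x3f46 → little-endian bytes:
  [0]=0x46  [1]=0x3f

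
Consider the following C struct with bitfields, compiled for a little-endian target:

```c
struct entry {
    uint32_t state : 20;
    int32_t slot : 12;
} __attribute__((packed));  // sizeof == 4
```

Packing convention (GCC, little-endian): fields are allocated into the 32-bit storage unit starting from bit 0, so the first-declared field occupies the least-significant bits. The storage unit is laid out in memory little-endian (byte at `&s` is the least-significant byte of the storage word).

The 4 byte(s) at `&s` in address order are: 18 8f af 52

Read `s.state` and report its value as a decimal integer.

1019672

[0]=0x18 [1]=0x8f [2]=0xaf [3]=0x52 (little-endian) → word 0x52af8f18
state [0+:20] = (word>>0) & 0xfffff = 1019672  ←
slot [20+:12] = (word>>20) & 0xfff = 1322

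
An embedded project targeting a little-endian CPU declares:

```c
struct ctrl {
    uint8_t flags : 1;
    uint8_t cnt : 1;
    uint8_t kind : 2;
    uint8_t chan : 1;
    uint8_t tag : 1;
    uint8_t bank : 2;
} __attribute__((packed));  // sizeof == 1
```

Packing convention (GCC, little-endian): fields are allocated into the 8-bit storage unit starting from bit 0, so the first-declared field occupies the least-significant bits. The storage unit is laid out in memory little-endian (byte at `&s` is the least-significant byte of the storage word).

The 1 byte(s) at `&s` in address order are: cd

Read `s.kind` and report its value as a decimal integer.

3

[0]=0xcd (little-endian) → word 0xcd
flags:1 @ bit 0 → (0xcd>>0)&0x1 = 0x1
cnt:1 @ bit 1 → (0xcd>>1)&0x1 = 0x0
kind:2 @ bit 2 → (0xcd>>2)&0x3 = 0x3  ←
chan:1 @ bit 4 → (0xcd>>4)&0x1 = 0x0
tag:1 @ bit 5 → (0xcd>>5)&0x1 = 0x0
bank:2 @ bit 6 → (0xcd>>6)&0x3 = 0x3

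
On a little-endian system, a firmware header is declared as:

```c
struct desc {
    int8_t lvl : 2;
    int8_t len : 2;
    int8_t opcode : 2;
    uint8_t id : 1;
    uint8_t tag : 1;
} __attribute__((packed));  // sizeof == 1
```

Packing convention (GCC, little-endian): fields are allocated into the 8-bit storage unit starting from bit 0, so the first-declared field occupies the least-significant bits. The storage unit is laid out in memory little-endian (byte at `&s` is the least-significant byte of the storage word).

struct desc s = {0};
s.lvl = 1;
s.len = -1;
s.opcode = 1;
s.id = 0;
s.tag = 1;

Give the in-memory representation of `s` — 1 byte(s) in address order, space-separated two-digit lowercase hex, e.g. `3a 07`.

9d

lvl (2b) val=1 bits=0x1 at bit 0: 0x01
len (2b) val=-1 bits=0x3 at bit 2: 0x0d
opcode (2b) val=1 bits=0x1 at bit 4: 0x1d
id (1b) val=0 bits=0x0 at bit 6: 0x1d
tag (1b) val=1 bits=0x1 at bit 7: 0x9d
word = 0x9d → little-endian bytes:
  [0]=0x9d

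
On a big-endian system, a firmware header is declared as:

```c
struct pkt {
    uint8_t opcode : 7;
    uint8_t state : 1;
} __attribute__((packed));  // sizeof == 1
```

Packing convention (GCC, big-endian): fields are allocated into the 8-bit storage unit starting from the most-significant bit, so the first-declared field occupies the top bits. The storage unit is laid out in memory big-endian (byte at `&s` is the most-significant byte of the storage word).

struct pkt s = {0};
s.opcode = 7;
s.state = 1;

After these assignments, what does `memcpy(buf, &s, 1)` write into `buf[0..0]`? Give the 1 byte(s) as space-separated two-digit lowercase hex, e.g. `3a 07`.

0f

[1+:7] opcode=7 & 0x7f = 0x7; word=0x0e
[0+:1] state=1 & 0x1 = 0x1; word=0x0f
word = 0x0f → big-endian bytes:
  [0]=0x0f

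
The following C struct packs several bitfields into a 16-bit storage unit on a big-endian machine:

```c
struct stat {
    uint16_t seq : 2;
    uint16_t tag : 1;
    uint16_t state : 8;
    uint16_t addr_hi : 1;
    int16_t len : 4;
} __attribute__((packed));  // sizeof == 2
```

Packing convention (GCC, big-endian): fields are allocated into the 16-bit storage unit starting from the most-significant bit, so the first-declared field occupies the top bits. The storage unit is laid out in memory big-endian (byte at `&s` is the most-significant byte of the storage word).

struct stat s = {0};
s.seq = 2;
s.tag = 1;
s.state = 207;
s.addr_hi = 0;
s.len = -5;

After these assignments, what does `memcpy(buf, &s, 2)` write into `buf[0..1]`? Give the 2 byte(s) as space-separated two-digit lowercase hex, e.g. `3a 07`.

seq (2b) val=2 bits=0x2 at bit 14: 0x8000
tag (1b) val=1 bits=0x1 at bit 13: 0xa000
state (8b) val=207 bits=0xcf at bit 5: 0xb9e0
addr_hi (1b) val=0 bits=0x0 at bit 4: 0xb9e0
len (4b) val=-5 bits=0xb at bit 0: 0xb9eb
word = 0xb9eb → big-endian bytes:
  [0]=0xb9  [1]=0xeb

b9 eb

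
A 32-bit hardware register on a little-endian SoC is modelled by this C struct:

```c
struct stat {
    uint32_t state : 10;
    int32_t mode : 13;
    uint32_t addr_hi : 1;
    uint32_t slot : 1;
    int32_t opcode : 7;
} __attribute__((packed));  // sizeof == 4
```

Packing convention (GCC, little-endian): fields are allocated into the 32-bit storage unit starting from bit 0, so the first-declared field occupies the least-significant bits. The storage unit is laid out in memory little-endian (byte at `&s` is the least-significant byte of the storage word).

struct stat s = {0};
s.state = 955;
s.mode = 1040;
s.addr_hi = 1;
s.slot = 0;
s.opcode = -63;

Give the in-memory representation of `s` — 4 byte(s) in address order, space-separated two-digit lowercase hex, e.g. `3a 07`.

state (10b) val=955 bits=0x3bb at bit 0: 0x000003bb
mode (13b) val=1040 bits=0x410 at bit 10: 0x001043bb
addr_hi (1b) val=1 bits=0x1 at bit 23: 0x009043bb
slot (1b) val=0 bits=0x0 at bit 24: 0x009043bb
opcode (7b) val=-63 bits=0x41 at bit 25: 0x829043bb
word = 0x829043bb → little-endian bytes:
  [0]=0xbb  [1]=0x43  [2]=0x90  [3]=0x82

bb 43 90 82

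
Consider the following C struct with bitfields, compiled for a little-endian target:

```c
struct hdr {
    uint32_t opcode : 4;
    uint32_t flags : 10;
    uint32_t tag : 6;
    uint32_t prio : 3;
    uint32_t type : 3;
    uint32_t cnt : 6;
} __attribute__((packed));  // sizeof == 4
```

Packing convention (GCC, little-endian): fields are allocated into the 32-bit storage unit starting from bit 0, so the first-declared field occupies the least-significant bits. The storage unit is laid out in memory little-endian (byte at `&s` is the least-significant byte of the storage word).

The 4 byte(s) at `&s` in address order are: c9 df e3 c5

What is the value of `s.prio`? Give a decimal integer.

[0]=0xc9 [1]=0xdf [2]=0xe3 [3]=0xc5 (little-endian) → word 0xc5e3dfc9
opcode [0+:4] = (word>>0) & 0xf = 9
flags [4+:10] = (word>>4) & 0x3ff = 508
tag [14+:6] = (word>>14) & 0x3f = 15
prio [20+:3] = (word>>20) & 0x7 = 6  ←
type [23+:3] = (word>>23) & 0x7 = 3
cnt [26+:6] = (word>>26) & 0x3f = 49

6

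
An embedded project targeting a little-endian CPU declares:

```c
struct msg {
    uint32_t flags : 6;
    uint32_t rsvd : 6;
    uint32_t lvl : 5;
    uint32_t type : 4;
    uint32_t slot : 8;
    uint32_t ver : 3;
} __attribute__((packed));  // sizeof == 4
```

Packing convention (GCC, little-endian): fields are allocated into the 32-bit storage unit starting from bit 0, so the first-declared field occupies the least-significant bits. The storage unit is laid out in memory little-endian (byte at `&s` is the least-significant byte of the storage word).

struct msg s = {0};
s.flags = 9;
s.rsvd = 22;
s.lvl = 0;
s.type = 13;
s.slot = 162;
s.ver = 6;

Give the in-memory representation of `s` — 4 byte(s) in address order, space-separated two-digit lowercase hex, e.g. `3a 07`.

flags (6b) val=9 bits=0x9 at bit 0: 0x00000009
rsvd (6b) val=22 bits=0x16 at bit 6: 0x00000589
lvl (5b) val=0 bits=0x0 at bit 12: 0x00000589
type (4b) val=13 bits=0xd at bit 17: 0x001a0589
slot (8b) val=162 bits=0xa2 at bit 21: 0x145a0589
ver (3b) val=6 bits=0x6 at bit 29: 0xd45a0589
word = 0xd45a0589 → little-endian bytes:
  [0]=0x89  [1]=0x05  [2]=0x5a  [3]=0xd4

89 05 5a d4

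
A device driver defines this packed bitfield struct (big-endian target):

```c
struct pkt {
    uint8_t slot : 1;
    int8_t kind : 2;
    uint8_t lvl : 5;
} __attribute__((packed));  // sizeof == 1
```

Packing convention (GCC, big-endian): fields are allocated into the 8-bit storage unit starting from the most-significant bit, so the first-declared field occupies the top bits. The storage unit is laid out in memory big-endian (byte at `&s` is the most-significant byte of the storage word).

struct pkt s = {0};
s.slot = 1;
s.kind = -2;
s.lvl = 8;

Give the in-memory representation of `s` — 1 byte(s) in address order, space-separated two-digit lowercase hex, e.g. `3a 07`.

slot (1b) val=1 bits=0x1 at bit 7: 0x80
kind (2b) val=-2 bits=0x2 at bit 5: 0xc0
lvl (5b) val=8 bits=0x8 at bit 0: 0xc8
word = 0xc8 → big-endian bytes:
  [0]=0xc8

c8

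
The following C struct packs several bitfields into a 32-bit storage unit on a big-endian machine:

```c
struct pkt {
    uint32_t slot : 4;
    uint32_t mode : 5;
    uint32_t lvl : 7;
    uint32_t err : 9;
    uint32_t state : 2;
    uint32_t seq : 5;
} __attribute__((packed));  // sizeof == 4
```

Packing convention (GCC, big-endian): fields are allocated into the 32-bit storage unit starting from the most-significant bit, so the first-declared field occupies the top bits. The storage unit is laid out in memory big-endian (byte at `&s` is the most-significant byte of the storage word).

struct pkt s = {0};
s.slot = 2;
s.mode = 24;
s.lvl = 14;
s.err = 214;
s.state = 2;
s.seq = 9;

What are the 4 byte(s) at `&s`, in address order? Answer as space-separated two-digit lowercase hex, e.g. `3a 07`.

2c 0e 6b 49

[28+:4] slot=2 & 0xf = 0x2; word=0x20000000
[23+:5] mode=24 & 0x1f = 0x18; word=0x2c000000
[16+:7] lvl=14 & 0x7f = 0xe; word=0x2c0e0000
[7+:9] err=214 & 0x1ff = 0xd6; word=0x2c0e6b00
[5+:2] state=2 & 0x3 = 0x2; word=0x2c0e6b40
[0+:5] seq=9 & 0x1f = 0x9; word=0x2c0e6b49
word = 0x2c0e6b49 → big-endian bytes:
  [0]=0x2c  [1]=0x0e  [2]=0x6b  [3]=0x49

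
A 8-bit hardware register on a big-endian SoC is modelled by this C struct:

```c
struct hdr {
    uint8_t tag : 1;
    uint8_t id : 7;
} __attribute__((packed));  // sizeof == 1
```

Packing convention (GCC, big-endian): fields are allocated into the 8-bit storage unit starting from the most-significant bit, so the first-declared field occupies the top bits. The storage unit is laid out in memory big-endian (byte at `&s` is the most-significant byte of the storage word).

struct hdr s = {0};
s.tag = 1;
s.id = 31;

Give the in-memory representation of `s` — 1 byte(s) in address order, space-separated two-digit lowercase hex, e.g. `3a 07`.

9f

tag:1 = 1 → 0x1 << 7 → word 0x80
id:7 = 31 → 0x1f << 0 → word 0x9f
word = 0x9f → big-endian bytes:
  [0]=0x9f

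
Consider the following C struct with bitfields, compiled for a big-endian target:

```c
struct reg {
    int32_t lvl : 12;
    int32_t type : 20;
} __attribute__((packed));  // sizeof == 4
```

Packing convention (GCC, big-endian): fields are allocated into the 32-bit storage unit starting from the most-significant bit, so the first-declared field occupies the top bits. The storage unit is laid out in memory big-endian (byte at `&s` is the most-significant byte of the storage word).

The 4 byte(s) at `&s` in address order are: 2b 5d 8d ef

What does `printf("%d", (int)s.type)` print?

[0]=0x2b [1]=0x5d [2]=0x8d [3]=0xef (big-endian) → word 0x2b5d8def
lvl [20+:12] = (word>>20) & 0xfff = 693
type [0+:20] = (word>>0) & 0xfffff = 888303  ←
type signed 20b, MSB=1: 888303 - 1048576 = -160273

-160273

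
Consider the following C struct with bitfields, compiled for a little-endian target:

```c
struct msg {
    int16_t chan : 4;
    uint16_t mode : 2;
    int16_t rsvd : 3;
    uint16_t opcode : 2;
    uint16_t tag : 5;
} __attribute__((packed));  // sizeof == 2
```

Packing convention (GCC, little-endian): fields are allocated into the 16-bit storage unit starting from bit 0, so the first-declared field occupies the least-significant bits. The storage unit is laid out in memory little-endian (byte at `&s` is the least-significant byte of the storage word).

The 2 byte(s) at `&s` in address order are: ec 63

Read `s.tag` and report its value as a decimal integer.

[0]=0xec [1]=0x63 (little-endian) → word 0x63ec
chan:4 @ bit 0 → (0x63ec>>0)&0xf = 0xc
mode:2 @ bit 4 → (0x63ec>>4)&0x3 = 0x2
rsvd:3 @ bit 6 → (0x63ec>>6)&0x7 = 0x7
opcode:2 @ bit 9 → (0x63ec>>9)&0x3 = 0x1
tag:5 @ bit 11 → (0x63ec>>11)&0x1f = 0xc  ←

12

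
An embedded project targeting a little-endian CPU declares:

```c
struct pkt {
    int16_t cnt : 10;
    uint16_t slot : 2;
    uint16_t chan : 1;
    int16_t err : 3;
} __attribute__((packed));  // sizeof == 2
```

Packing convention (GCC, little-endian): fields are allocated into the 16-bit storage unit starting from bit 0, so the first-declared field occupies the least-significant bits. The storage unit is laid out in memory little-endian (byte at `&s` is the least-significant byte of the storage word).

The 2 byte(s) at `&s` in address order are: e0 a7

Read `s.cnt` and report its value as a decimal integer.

-32

[0]=0xe0 [1]=0xa7 (little-endian) → word 0xa7e0
cnt [0+:10] = (word>>0) & 0x3ff = 992  ←
slot [10+:2] = (word>>10) & 0x3 = 1
chan [12+:1] = (word>>12) & 0x1 = 0
err [13+:3] = (word>>13) & 0x7 = 5
cnt signed 10b, MSB=1: 992 - 1024 = -32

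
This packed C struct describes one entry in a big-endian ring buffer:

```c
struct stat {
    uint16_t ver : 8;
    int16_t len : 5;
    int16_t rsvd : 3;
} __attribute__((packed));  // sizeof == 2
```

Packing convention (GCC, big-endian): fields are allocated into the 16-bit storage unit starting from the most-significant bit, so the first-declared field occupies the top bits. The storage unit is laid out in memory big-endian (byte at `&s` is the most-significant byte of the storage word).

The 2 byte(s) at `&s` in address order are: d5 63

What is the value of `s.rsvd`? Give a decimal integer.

[0]=0xd5 [1]=0x63 (big-endian) → word 0xd563
ver:8 @ bit 8 → (0xd563>>8)&0xff = 0xd5
len:5 @ bit 3 → (0xd563>>3)&0x1f = 0xc
rsvd:3 @ bit 0 → (0xd563>>0)&0x7 = 0x3  ←
rsvd signed 3b, MSB=0: value = 3

3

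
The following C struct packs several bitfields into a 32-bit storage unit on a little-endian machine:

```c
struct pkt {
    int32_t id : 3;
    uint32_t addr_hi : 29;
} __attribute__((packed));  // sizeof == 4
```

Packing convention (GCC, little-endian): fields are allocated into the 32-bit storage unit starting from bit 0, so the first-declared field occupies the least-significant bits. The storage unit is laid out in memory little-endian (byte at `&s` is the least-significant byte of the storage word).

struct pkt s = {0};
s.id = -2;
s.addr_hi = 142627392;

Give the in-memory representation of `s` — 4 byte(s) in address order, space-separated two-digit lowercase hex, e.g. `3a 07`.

[0+:3] id=-2 & 0x7 = 0x6; word=0x00000006
[3+:29] addr_hi=142627392 & 0x1fffffff = 0x8805240; word=0x44029206
word = 0x44029206 → little-endian bytes:
  [0]=0x06  [1]=0x92  [2]=0x02  [3]=0x44

06 92 02 44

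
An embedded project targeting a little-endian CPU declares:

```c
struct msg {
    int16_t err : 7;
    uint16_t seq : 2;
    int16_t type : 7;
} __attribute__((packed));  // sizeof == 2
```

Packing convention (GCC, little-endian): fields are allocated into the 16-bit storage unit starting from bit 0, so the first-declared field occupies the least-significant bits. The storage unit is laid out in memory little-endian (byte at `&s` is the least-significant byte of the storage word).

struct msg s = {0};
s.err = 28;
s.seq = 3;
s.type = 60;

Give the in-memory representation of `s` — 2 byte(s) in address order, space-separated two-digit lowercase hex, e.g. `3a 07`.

9c 79

err (7b) val=28 bits=0x1c at bit 0: 0x001c
seq (2b) val=3 bits=0x3 at bit 7: 0x019c
type (7b) val=60 bits=0x3c at bit 9: 0x799c
word = 0x799c → little-endian bytes:
  [0]=0x9c  [1]=0x79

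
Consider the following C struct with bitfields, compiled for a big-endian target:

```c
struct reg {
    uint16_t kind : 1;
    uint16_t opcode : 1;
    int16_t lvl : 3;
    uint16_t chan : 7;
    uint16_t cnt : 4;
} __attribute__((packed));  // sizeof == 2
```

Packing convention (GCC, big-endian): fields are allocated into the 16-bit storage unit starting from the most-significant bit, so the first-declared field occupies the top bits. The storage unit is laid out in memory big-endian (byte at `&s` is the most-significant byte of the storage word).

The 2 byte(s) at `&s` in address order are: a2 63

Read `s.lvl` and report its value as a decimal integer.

[0]=0xa2 [1]=0x63 (big-endian) → word 0xa263
kind:1 @ bit 15 → (0xa263>>15)&0x1 = 0x1
opcode:1 @ bit 14 → (0xa263>>14)&0x1 = 0x0
lvl:3 @ bit 11 → (0xa263>>11)&0x7 = 0x4  ←
chan:7 @ bit 4 → (0xa263>>4)&0x7f = 0x26
cnt:4 @ bit 0 → (0xa263>>0)&0xf = 0x3
lvl signed 3b, MSB=1: 4 - 8 = -4

-4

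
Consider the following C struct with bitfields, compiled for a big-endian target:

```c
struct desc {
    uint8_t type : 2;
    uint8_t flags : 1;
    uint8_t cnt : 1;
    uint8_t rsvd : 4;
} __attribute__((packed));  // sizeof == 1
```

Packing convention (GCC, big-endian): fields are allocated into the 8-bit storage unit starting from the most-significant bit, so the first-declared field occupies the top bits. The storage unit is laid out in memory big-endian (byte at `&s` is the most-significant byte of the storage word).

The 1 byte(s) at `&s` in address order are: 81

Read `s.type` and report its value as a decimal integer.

2

[0]=0x81 (big-endian) → word 0x81
type [6+:2] = (word>>6) & 0x3 = 2  ←
flags [5+:1] = (word>>5) & 0x1 = 0
cnt [4+:1] = (word>>4) & 0x1 = 0
rsvd [0+:4] = (word>>0) & 0xf = 1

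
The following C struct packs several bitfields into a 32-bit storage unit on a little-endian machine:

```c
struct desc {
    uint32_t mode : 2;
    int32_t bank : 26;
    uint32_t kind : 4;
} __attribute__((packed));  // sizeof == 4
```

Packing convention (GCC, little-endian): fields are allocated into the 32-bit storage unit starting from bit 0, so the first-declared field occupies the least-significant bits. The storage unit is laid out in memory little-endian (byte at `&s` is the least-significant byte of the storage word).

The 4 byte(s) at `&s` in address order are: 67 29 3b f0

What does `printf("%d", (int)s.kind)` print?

15

[0]=0x67 [1]=0x29 [2]=0x3b [3]=0xf0 (little-endian) → word 0xf03b2967
mode [0+:2] = (word>>0) & 0x3 = 3
bank [2+:26] = (word>>2) & 0x3ffffff = 969305
kind [28+:4] = (word>>28) & 0xf = 15  ←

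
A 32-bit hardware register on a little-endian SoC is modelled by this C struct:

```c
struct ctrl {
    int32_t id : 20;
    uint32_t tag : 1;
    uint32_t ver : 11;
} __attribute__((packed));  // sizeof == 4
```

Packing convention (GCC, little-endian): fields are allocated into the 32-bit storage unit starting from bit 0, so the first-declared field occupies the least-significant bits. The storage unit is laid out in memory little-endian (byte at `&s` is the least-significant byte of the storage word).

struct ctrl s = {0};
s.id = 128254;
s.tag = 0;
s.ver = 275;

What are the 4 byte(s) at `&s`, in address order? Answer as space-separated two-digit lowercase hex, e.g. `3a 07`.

fe f4 61 22

id (20b) val=128254 bits=0x1f4fe at bit 0: 0x0001f4fe
tag (1b) val=0 bits=0x0 at bit 20: 0x0001f4fe
ver (11b) val=275 bits=0x113 at bit 21: 0x2261f4fe
word = 0x2261f4fe → little-endian bytes:
  [0]=0xfe  [1]=0xf4  [2]=0x61  [3]=0x22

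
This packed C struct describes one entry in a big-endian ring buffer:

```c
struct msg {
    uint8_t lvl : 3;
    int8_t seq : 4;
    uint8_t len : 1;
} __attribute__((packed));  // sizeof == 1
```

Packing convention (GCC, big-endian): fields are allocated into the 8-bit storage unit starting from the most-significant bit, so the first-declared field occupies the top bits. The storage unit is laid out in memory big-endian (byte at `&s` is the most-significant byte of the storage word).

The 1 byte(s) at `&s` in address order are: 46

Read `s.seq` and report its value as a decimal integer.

3

[0]=0x46 (big-endian) → word 0x46
lvl [5+:3] = (word>>5) & 0x7 = 2
seq [1+:4] = (word>>1) & 0xf = 3  ←
len [0+:1] = (word>>0) & 0x1 = 0
seq signed 4b, MSB=0: value = 3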